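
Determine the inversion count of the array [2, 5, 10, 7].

Finding inversions in [2, 5, 10, 7]:

(2, 3): arr[2]=10 > arr[3]=7

Total inversions: 1

The array has 1 inversion(s): (2,3). Each pair (i,j) satisfies i < j and arr[i] > arr[j].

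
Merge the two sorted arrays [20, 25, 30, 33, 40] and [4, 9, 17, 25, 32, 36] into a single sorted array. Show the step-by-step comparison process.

Merging process:

Compare 20 vs 4: take 4 from right. Merged: [4]
Compare 20 vs 9: take 9 from right. Merged: [4, 9]
Compare 20 vs 17: take 17 from right. Merged: [4, 9, 17]
Compare 20 vs 25: take 20 from left. Merged: [4, 9, 17, 20]
Compare 25 vs 25: take 25 from left. Merged: [4, 9, 17, 20, 25]
Compare 30 vs 25: take 25 from right. Merged: [4, 9, 17, 20, 25, 25]
Compare 30 vs 32: take 30 from left. Merged: [4, 9, 17, 20, 25, 25, 30]
Compare 33 vs 32: take 32 from right. Merged: [4, 9, 17, 20, 25, 25, 30, 32]
Compare 33 vs 36: take 33 from left. Merged: [4, 9, 17, 20, 25, 25, 30, 32, 33]
Compare 40 vs 36: take 36 from right. Merged: [4, 9, 17, 20, 25, 25, 30, 32, 33, 36]
Append remaining from left: [40]. Merged: [4, 9, 17, 20, 25, 25, 30, 32, 33, 36, 40]

Final merged array: [4, 9, 17, 20, 25, 25, 30, 32, 33, 36, 40]
Total comparisons: 10

The merged array is [4, 9, 17, 20, 25, 25, 30, 32, 33, 36, 40], requiring 10 comparisons. The merge step runs in O(n) time where n is the total number of elements.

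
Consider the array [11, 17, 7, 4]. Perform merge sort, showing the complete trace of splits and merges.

Merge sort trace:

Split: [11, 17, 7, 4] -> [11, 17] and [7, 4]
  Split: [11, 17] -> [11] and [17]
  Merge: [11] + [17] -> [11, 17]
  Split: [7, 4] -> [7] and [4]
  Merge: [7] + [4] -> [4, 7]
Merge: [11, 17] + [4, 7] -> [4, 7, 11, 17]

Final sorted array: [4, 7, 11, 17]

The merge sort proceeds by recursively splitting the array and merging sorted halves.
After all merges, the sorted array is [4, 7, 11, 17].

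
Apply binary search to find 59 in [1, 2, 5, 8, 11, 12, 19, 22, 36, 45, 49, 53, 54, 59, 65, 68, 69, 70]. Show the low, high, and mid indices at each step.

Binary search for 59 in [1, 2, 5, 8, 11, 12, 19, 22, 36, 45, 49, 53, 54, 59, 65, 68, 69, 70]:

lo=0, hi=17, mid=8, arr[mid]=36 -> 36 < 59, search right half
lo=9, hi=17, mid=13, arr[mid]=59 -> Found target at index 13!

Binary search finds 59 at index 13 after 2 comparisons. The search repeatedly halves the search space by comparing with the middle element.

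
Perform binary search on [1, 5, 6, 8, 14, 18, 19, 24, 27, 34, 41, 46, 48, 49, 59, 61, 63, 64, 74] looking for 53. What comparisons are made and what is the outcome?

Binary search for 53 in [1, 5, 6, 8, 14, 18, 19, 24, 27, 34, 41, 46, 48, 49, 59, 61, 63, 64, 74]:

lo=0, hi=18, mid=9, arr[mid]=34 -> 34 < 53, search right half
lo=10, hi=18, mid=14, arr[mid]=59 -> 59 > 53, search left half
lo=10, hi=13, mid=11, arr[mid]=46 -> 46 < 53, search right half
lo=12, hi=13, mid=12, arr[mid]=48 -> 48 < 53, search right half
lo=13, hi=13, mid=13, arr[mid]=49 -> 49 < 53, search right half
lo=14 > hi=13, target 53 not found

Binary search determines that 53 is not in the array after 5 comparisons. The search space was exhausted without finding the target.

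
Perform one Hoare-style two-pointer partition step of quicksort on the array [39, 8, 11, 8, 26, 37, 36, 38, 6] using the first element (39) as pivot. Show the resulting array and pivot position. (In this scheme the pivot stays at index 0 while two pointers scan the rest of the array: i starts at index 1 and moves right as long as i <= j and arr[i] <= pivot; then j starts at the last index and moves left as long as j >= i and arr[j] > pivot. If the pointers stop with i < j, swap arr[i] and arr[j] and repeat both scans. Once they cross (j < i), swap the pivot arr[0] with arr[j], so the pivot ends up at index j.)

Hoare-style two-pointer partition with pivot = 39:

Initial array: [39, 8, 11, 8, 26, 37, 36, 38, 6]

Pointers start at i = 1, j = 8.
i ends at 9, j ends at 8: the pointers have crossed (j < i), so scanning stops.

Swap pivot arr[0] with arr[8] to place pivot at position 8: [6, 8, 11, 8, 26, 37, 36, 38, 39]
Pivot position: 8

After partitioning with pivot 39, the array becomes [6, 8, 11, 8, 26, 37, 36, 38, 39]. The pivot is placed at index 8. All elements to the left of the pivot are <= 39, and all elements to the right are > 39.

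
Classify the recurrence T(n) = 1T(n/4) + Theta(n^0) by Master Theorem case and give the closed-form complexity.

Master Theorem for T(n) = 1T(n/4) + O(n^0):

a = 1, b = 4, c = 0
log_b(a) = log_4(1) = 0.0000

Case 2: c = 0 = log_4(1) = 0.0000
T(n) = O(n^0 log n) = O(log n)

For T(n) = 1T(n/4) + O(n^0): log_4(1) = 0.0000. This is Case 2 of the Master Theorem (c = log_b(a), equal work at all levels), giving O(log n).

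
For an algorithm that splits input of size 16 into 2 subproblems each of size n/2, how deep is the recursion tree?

For divide and conquer with division factor 2:

Problem sizes at each level:
Level 0: 16
Level 1: 8
Level 2: 4
Level 3: 2
Level 4: 1

The root is level 0 and the size-1 base case is level 4 (the tree spans levels 0 through 4, i.e. 5 levels counting the root), so the depth is the number of divisions: log_2(16) = 4

The recursion tree depth is log_2(16) = 4. At each level, the problem size is divided by 2, so it takes 4 divisions to reduce to a base case of size 1. The algorithm makes 2 recursive calls at each level.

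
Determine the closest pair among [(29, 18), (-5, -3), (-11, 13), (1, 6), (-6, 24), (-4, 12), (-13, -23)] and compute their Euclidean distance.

Computing all pairwise distances among 7 points:

d((29, 18), (-5, -3)) = 39.9625
d((29, 18), (-11, 13)) = 40.3113
d((29, 18), (1, 6)) = 30.4631
d((29, 18), (-6, 24)) = 35.5106
d((29, 18), (-4, 12)) = 33.541
d((29, 18), (-13, -23)) = 58.6941
d((-5, -3), (-11, 13)) = 17.088
d((-5, -3), (1, 6)) = 10.8167
d((-5, -3), (-6, 24)) = 27.0185
d((-5, -3), (-4, 12)) = 15.0333
d((-5, -3), (-13, -23)) = 21.5407
d((-11, 13), (1, 6)) = 13.8924
d((-11, 13), (-6, 24)) = 12.083
d((-11, 13), (-4, 12)) = 7.0711 <-- minimum
d((-11, 13), (-13, -23)) = 36.0555
d((1, 6), (-6, 24)) = 19.3132
d((1, 6), (-4, 12)) = 7.8102
d((1, 6), (-13, -23)) = 32.2025
d((-6, 24), (-4, 12)) = 12.1655
d((-6, 24), (-13, -23)) = 47.5184
d((-4, 12), (-13, -23)) = 36.1386

Closest pair: (-11, 13) and (-4, 12) with distance 7.0711

The closest pair is (-11, 13) and (-4, 12) with Euclidean distance 7.0711. For 7 points, brute-force pairwise comparison is shown above. For large n, the divide-and-conquer algorithm (sort by x, recurse on halves, check the dividing strip) achieves O(n log n).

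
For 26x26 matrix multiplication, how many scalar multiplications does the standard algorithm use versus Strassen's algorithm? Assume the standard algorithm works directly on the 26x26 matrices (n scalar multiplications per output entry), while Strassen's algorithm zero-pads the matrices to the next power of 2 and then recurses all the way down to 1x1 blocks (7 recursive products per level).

Matrix multiplication for 26x26 matrices:

Strassen's algorithm requires power-of-2 dimensions. Pad 26x26 to 32x32 (next power of 2).

Standard algorithm: 26^3 = 17576 multiplications
Strassen's algorithm: 7^(log2(32)) = 7^5 = 16807 multiplications
Savings: 17576 - 16807 = 769 multiplications

Standard: 17576 multiplications (26^3). Strassen: 16807 multiplications (7^5, after padding to 32x32). Strassen reduces 8 recursive multiplications to 7 at each level.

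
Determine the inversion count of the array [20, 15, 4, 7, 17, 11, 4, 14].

Finding inversions in [20, 15, 4, 7, 17, 11, 4, 14]:

(0, 1): arr[0]=20 > arr[1]=15
(0, 2): arr[0]=20 > arr[2]=4
(0, 3): arr[0]=20 > arr[3]=7
(0, 4): arr[0]=20 > arr[4]=17
(0, 5): arr[0]=20 > arr[5]=11
(0, 6): arr[0]=20 > arr[6]=4
(0, 7): arr[0]=20 > arr[7]=14
(1, 2): arr[1]=15 > arr[2]=4
(1, 3): arr[1]=15 > arr[3]=7
(1, 5): arr[1]=15 > arr[5]=11
(1, 6): arr[1]=15 > arr[6]=4
(1, 7): arr[1]=15 > arr[7]=14
(3, 6): arr[3]=7 > arr[6]=4
(4, 5): arr[4]=17 > arr[5]=11
(4, 6): arr[4]=17 > arr[6]=4
(4, 7): arr[4]=17 > arr[7]=14
(5, 6): arr[5]=11 > arr[6]=4

Total inversions: 17

The array has 17 inversion(s): (0,1), (0,2), (0,3), (0,4), (0,5), (0,6), (0,7), (1,2), (1,3), (1,5), (1,6), (1,7), (3,6), (4,5), (4,6), (4,7), (5,6). Each pair (i,j) satisfies i < j and arr[i] > arr[j].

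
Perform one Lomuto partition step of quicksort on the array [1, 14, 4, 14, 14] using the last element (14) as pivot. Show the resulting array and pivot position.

Lomuto partition with pivot = 14:

Initial array: [1, 14, 4, 14, 14]

arr[0]=1 <= 14: swap with position 0, array becomes [1, 14, 4, 14, 14]
arr[1]=14 <= 14: swap with position 1, array becomes [1, 14, 4, 14, 14]
arr[2]=4 <= 14: swap with position 2, array becomes [1, 14, 4, 14, 14]
arr[3]=14 <= 14: swap with position 3, array becomes [1, 14, 4, 14, 14]

Place pivot at position 4: [1, 14, 4, 14, 14]
Pivot position: 4

After partitioning with pivot 14, the array becomes [1, 14, 4, 14, 14]. The pivot is placed at index 4. All elements to the left of the pivot are <= 14, and all elements to the right are > 14.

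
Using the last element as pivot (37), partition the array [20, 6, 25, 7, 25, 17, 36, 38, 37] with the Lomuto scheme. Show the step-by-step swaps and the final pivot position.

Lomuto partition with pivot = 37:

Initial array: [20, 6, 25, 7, 25, 17, 36, 38, 37]

arr[0]=20 <= 37: swap with position 0, array becomes [20, 6, 25, 7, 25, 17, 36, 38, 37]
arr[1]=6 <= 37: swap with position 1, array becomes [20, 6, 25, 7, 25, 17, 36, 38, 37]
arr[2]=25 <= 37: swap with position 2, array becomes [20, 6, 25, 7, 25, 17, 36, 38, 37]
arr[3]=7 <= 37: swap with position 3, array becomes [20, 6, 25, 7, 25, 17, 36, 38, 37]
arr[4]=25 <= 37: swap with position 4, array becomes [20, 6, 25, 7, 25, 17, 36, 38, 37]
arr[5]=17 <= 37: swap with position 5, array becomes [20, 6, 25, 7, 25, 17, 36, 38, 37]
arr[6]=36 <= 37: swap with position 6, array becomes [20, 6, 25, 7, 25, 17, 36, 38, 37]
arr[7]=38 > 37: no swap

Place pivot at position 7: [20, 6, 25, 7, 25, 17, 36, 37, 38]
Pivot position: 7

After partitioning with pivot 37, the array becomes [20, 6, 25, 7, 25, 17, 36, 37, 38]. The pivot is placed at index 7. All elements to the left of the pivot are <= 37, and all elements to the right are > 37.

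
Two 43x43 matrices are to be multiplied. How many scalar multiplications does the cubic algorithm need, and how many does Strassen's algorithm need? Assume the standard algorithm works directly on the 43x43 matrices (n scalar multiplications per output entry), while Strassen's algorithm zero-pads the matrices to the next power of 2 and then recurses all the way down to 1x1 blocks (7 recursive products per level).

Matrix multiplication for 43x43 matrices:

Strassen's algorithm requires power-of-2 dimensions. Pad 43x43 to 64x64 (next power of 2).

Standard algorithm: 43^3 = 79507 multiplications
Strassen's algorithm: 7^(log2(64)) = 7^6 = 117649 multiplications
Difference: 79507 - 117649 = -38142 (Strassen uses MORE here due to padding overhead — for small or just-over-power-of-2 n, padding can outweigh the per-level savings)

Standard: 79507 multiplications (43^3). Strassen: 117649 multiplications (7^6, after padding to 64x64). Strassen reduces 8 recursive multiplications to 7 at each level.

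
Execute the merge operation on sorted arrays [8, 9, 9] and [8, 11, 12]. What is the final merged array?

Merging process:

Compare 8 vs 8: take 8 from left. Merged: [8]
Compare 9 vs 8: take 8 from right. Merged: [8, 8]
Compare 9 vs 11: take 9 from left. Merged: [8, 8, 9]
Compare 9 vs 11: take 9 from left. Merged: [8, 8, 9, 9]
Append remaining from right: [11, 12]. Merged: [8, 8, 9, 9, 11, 12]

Final merged array: [8, 8, 9, 9, 11, 12]
Total comparisons: 4

The merged array is [8, 8, 9, 9, 11, 12], requiring 4 comparisons. The merge step runs in O(n) time where n is the total number of elements.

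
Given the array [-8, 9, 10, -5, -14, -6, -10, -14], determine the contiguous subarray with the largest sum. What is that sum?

Using Kadane's algorithm on [-8, 9, 10, -5, -14, -6, -10, -14]:

Scanning through the array:
Position 1 (value 9): max_ending_here = 9, max_so_far = 9
Position 2 (value 10): max_ending_here = 19, max_so_far = 19
Position 3 (value -5): max_ending_here = 14, max_so_far = 19
Position 4 (value -14): max_ending_here = 0, max_so_far = 19
Position 5 (value -6): max_ending_here = -6, max_so_far = 19
Position 6 (value -10): max_ending_here = -10, max_so_far = 19
Position 7 (value -14): max_ending_here = -14, max_so_far = 19

Maximum subarray: [9, 10]
Maximum sum: 19

The maximum subarray is [9, 10] with sum 19. This subarray runs from index 1 to index 2.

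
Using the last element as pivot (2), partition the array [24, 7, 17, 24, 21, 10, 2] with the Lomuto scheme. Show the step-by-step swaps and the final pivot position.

Lomuto partition with pivot = 2:

Initial array: [24, 7, 17, 24, 21, 10, 2]

arr[0]=24 > 2: no swap
arr[1]=7 > 2: no swap
arr[2]=17 > 2: no swap
arr[3]=24 > 2: no swap
arr[4]=21 > 2: no swap
arr[5]=10 > 2: no swap

Place pivot at position 0: [2, 7, 17, 24, 21, 10, 24]
Pivot position: 0

After partitioning with pivot 2, the array becomes [2, 7, 17, 24, 21, 10, 24]. The pivot is placed at index 0. All elements to the left of the pivot are <= 2, and all elements to the right are > 2.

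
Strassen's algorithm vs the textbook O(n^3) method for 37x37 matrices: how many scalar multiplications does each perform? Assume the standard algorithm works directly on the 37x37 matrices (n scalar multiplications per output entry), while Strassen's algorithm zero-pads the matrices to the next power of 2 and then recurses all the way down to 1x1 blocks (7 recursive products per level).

Matrix multiplication for 37x37 matrices:

Strassen's algorithm requires power-of-2 dimensions. Pad 37x37 to 64x64 (next power of 2).

Standard algorithm: 37^3 = 50653 multiplications
Strassen's algorithm: 7^(log2(64)) = 7^6 = 117649 multiplications
Difference: 50653 - 117649 = -66996 (Strassen uses MORE here due to padding overhead — for small or just-over-power-of-2 n, padding can outweigh the per-level savings)

Standard: 50653 multiplications (37^3). Strassen: 117649 multiplications (7^6, after padding to 64x64). Strassen reduces 8 recursive multiplications to 7 at each level.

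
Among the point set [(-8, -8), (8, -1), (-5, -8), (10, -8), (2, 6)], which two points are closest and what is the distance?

Computing all pairwise distances among 5 points:

d((-8, -8), (8, -1)) = 17.4642
d((-8, -8), (-5, -8)) = 3.0 <-- minimum
d((-8, -8), (10, -8)) = 18.0
d((-8, -8), (2, 6)) = 17.2047
d((8, -1), (-5, -8)) = 14.7648
d((8, -1), (10, -8)) = 7.2801
d((8, -1), (2, 6)) = 9.2195
d((-5, -8), (10, -8)) = 15.0
d((-5, -8), (2, 6)) = 15.6525
d((10, -8), (2, 6)) = 16.1245

Closest pair: (-8, -8) and (-5, -8) with distance 3.0

The closest pair is (-8, -8) and (-5, -8) with Euclidean distance 3.0. For 5 points, brute-force pairwise comparison is shown above. For large n, the divide-and-conquer algorithm (sort by x, recurse on halves, check the dividing strip) achieves O(n log n).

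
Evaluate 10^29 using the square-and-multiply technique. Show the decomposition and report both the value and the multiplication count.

Computing 10^29 by squaring (build up from 10^1; each line after the first costs one multiplication):

10^1 = 10
10^2 = (10^1)^2 = 10^2 = 100
10^3 = 10 * 10^2 = 10 * 100 = 1000
10^6 = (10^3)^2 = 1000^2 = 1000000
10^7 = 10 * 10^6 = 10 * 1000000 = 10000000
10^14 = (10^7)^2 = 10000000^2 = 100000000000000
10^28 = (10^14)^2 = 100000000000000^2 = 10000000000000000000000000000
10^29 = 10 * 10^28 = 10 * 10000000000000000000000000000 = 100000000000000000000000000000

Result: 100000000000000000000000000000
Multiplications needed: 7 (7 lines after 10^1)

10^29 = 100000000000000000000000000000. Using exponentiation by squaring, this requires 7 multiplications. The key idea: if the exponent is even, square the half-power; if odd, multiply by the base once.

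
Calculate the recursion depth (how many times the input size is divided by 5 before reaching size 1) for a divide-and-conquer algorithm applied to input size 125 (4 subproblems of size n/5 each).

For divide and conquer with division factor 5:

Problem sizes at each level:
Level 0: 125
Level 1: 25
Level 2: 5
Level 3: 1

The root is level 0 and the size-1 base case is level 3 (the tree spans levels 0 through 3, i.e. 4 levels counting the root), so the depth is the number of divisions: log_5(125) = 3

The recursion tree depth is log_5(125) = 3. At each level, the problem size is divided by 5, so it takes 3 divisions to reduce to a base case of size 1. The algorithm makes 4 recursive calls at each level.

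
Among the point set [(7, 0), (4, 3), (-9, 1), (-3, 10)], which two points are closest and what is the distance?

Computing all pairwise distances among 4 points:

d((7, 0), (4, 3)) = 4.2426 <-- minimum
d((7, 0), (-9, 1)) = 16.0312
d((7, 0), (-3, 10)) = 14.1421
d((4, 3), (-9, 1)) = 13.1529
d((4, 3), (-3, 10)) = 9.8995
d((-9, 1), (-3, 10)) = 10.8167

Closest pair: (7, 0) and (4, 3) with distance 4.2426

The closest pair is (7, 0) and (4, 3) with Euclidean distance 4.2426. For 4 points, brute-force pairwise comparison is shown above. For large n, the divide-and-conquer algorithm (sort by x, recurse on halves, check the dividing strip) achieves O(n log n).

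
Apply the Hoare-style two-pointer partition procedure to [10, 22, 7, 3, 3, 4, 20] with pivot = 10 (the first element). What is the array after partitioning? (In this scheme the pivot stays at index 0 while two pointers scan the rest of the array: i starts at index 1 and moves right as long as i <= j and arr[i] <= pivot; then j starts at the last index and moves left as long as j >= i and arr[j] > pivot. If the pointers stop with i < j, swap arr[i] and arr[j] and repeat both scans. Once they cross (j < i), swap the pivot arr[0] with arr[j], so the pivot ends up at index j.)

Hoare-style two-pointer partition with pivot = 10:

Initial array: [10, 22, 7, 3, 3, 4, 20]

Pointers start at i = 1, j = 6.
i stops at index 1 (arr[1]=22 > 10), j stops at index 5 (arr[5]=4 <= 10): swap arr[1] and arr[5], array becomes [10, 4, 7, 3, 3, 22, 20]
i ends at 5, j ends at 4: the pointers have crossed (j < i), so scanning stops.

Swap pivot arr[0] with arr[4] to place pivot at position 4: [3, 4, 7, 3, 10, 22, 20]
Pivot position: 4

After partitioning with pivot 10, the array becomes [3, 4, 7, 3, 10, 22, 20]. The pivot is placed at index 4. All elements to the left of the pivot are <= 10, and all elements to the right are > 10.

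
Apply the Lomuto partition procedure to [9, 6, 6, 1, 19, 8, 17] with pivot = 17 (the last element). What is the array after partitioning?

Lomuto partition with pivot = 17:

Initial array: [9, 6, 6, 1, 19, 8, 17]

arr[0]=9 <= 17: swap with position 0, array becomes [9, 6, 6, 1, 19, 8, 17]
arr[1]=6 <= 17: swap with position 1, array becomes [9, 6, 6, 1, 19, 8, 17]
arr[2]=6 <= 17: swap with position 2, array becomes [9, 6, 6, 1, 19, 8, 17]
arr[3]=1 <= 17: swap with position 3, array becomes [9, 6, 6, 1, 19, 8, 17]
arr[4]=19 > 17: no swap
arr[5]=8 <= 17: swap with position 4, array becomes [9, 6, 6, 1, 8, 19, 17]

Place pivot at position 5: [9, 6, 6, 1, 8, 17, 19]
Pivot position: 5

After partitioning with pivot 17, the array becomes [9, 6, 6, 1, 8, 17, 19]. The pivot is placed at index 5. All elements to the left of the pivot are <= 17, and all elements to the right are > 17.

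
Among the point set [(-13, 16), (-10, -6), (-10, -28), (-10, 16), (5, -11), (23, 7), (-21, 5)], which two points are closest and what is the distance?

Computing all pairwise distances among 7 points:

d((-13, 16), (-10, -6)) = 22.2036
d((-13, 16), (-10, -28)) = 44.1022
d((-13, 16), (-10, 16)) = 3.0 <-- minimum
d((-13, 16), (5, -11)) = 32.45
d((-13, 16), (23, 7)) = 37.108
d((-13, 16), (-21, 5)) = 13.6015
d((-10, -6), (-10, -28)) = 22.0
d((-10, -6), (-10, 16)) = 22.0
d((-10, -6), (5, -11)) = 15.8114
d((-10, -6), (23, 7)) = 35.4683
d((-10, -6), (-21, 5)) = 15.5563
d((-10, -28), (-10, 16)) = 44.0
d((-10, -28), (5, -11)) = 22.6716
d((-10, -28), (23, 7)) = 48.1041
d((-10, -28), (-21, 5)) = 34.7851
d((-10, 16), (5, -11)) = 30.8869
d((-10, 16), (23, 7)) = 34.2053
d((-10, 16), (-21, 5)) = 15.5563
d((5, -11), (23, 7)) = 25.4558
d((5, -11), (-21, 5)) = 30.5287
d((23, 7), (-21, 5)) = 44.0454

Closest pair: (-13, 16) and (-10, 16) with distance 3.0

The closest pair is (-13, 16) and (-10, 16) with Euclidean distance 3.0. For 7 points, brute-force pairwise comparison is shown above. For large n, the divide-and-conquer algorithm (sort by x, recurse on halves, check the dividing strip) achieves O(n log n).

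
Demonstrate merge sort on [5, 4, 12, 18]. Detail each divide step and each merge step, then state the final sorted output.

Merge sort trace:

Split: [5, 4, 12, 18] -> [5, 4] and [12, 18]
  Split: [5, 4] -> [5] and [4]
  Merge: [5] + [4] -> [4, 5]
  Split: [12, 18] -> [12] and [18]
  Merge: [12] + [18] -> [12, 18]
Merge: [4, 5] + [12, 18] -> [4, 5, 12, 18]

Final sorted array: [4, 5, 12, 18]

The merge sort proceeds by recursively splitting the array and merging sorted halves.
After all merges, the sorted array is [4, 5, 12, 18].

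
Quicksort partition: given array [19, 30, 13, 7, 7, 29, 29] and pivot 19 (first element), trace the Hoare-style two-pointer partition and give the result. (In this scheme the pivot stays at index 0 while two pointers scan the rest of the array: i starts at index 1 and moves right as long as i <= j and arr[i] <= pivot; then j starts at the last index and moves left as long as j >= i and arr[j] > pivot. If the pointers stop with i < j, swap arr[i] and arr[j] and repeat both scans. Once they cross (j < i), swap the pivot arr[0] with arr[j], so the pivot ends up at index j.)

Hoare-style two-pointer partition with pivot = 19:

Initial array: [19, 30, 13, 7, 7, 29, 29]

Pointers start at i = 1, j = 6.
i stops at index 1 (arr[1]=30 > 19), j stops at index 4 (arr[4]=7 <= 19): swap arr[1] and arr[4], array becomes [19, 7, 13, 7, 30, 29, 29]
i ends at 4, j ends at 3: the pointers have crossed (j < i), so scanning stops.

Swap pivot arr[0] with arr[3] to place pivot at position 3: [7, 7, 13, 19, 30, 29, 29]
Pivot position: 3

After partitioning with pivot 19, the array becomes [7, 7, 13, 19, 30, 29, 29]. The pivot is placed at index 3. All elements to the left of the pivot are <= 19, and all elements to the right are > 19.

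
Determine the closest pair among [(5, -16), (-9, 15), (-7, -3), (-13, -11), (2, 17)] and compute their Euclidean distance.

Computing all pairwise distances among 5 points:

d((5, -16), (-9, 15)) = 34.0147
d((5, -16), (-7, -3)) = 17.6918
d((5, -16), (-13, -11)) = 18.6815
d((5, -16), (2, 17)) = 33.1361
d((-9, 15), (-7, -3)) = 18.1108
d((-9, 15), (-13, -11)) = 26.3059
d((-9, 15), (2, 17)) = 11.1803
d((-7, -3), (-13, -11)) = 10.0 <-- minimum
d((-7, -3), (2, 17)) = 21.9317
d((-13, -11), (2, 17)) = 31.7648

Closest pair: (-7, -3) and (-13, -11) with distance 10.0

The closest pair is (-7, -3) and (-13, -11) with Euclidean distance 10.0. For 5 points, brute-force pairwise comparison is shown above. For large n, the divide-and-conquer algorithm (sort by x, recurse on halves, check the dividing strip) achieves O(n log n).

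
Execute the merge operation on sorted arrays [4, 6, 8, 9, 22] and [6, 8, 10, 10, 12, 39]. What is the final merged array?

Merging process:

Compare 4 vs 6: take 4 from left. Merged: [4]
Compare 6 vs 6: take 6 from left. Merged: [4, 6]
Compare 8 vs 6: take 6 from right. Merged: [4, 6, 6]
Compare 8 vs 8: take 8 from left. Merged: [4, 6, 6, 8]
Compare 9 vs 8: take 8 from right. Merged: [4, 6, 6, 8, 8]
Compare 9 vs 10: take 9 from left. Merged: [4, 6, 6, 8, 8, 9]
Compare 22 vs 10: take 10 from right. Merged: [4, 6, 6, 8, 8, 9, 10]
Compare 22 vs 10: take 10 from right. Merged: [4, 6, 6, 8, 8, 9, 10, 10]
Compare 22 vs 12: take 12 from right. Merged: [4, 6, 6, 8, 8, 9, 10, 10, 12]
Compare 22 vs 39: take 22 from left. Merged: [4, 6, 6, 8, 8, 9, 10, 10, 12, 22]
Append remaining from right: [39]. Merged: [4, 6, 6, 8, 8, 9, 10, 10, 12, 22, 39]

Final merged array: [4, 6, 6, 8, 8, 9, 10, 10, 12, 22, 39]
Total comparisons: 10

The merged array is [4, 6, 6, 8, 8, 9, 10, 10, 12, 22, 39], requiring 10 comparisons. The merge step runs in O(n) time where n is the total number of elements.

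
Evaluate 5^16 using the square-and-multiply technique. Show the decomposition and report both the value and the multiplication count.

Computing 5^16 by squaring (build up from 5^1; each line after the first costs one multiplication):

5^1 = 5
5^2 = (5^1)^2 = 5^2 = 25
5^4 = (5^2)^2 = 25^2 = 625
5^8 = (5^4)^2 = 625^2 = 390625
5^16 = (5^8)^2 = 390625^2 = 152587890625

Result: 152587890625
Multiplications needed: 4 (4 lines after 5^1)

5^16 = 152587890625. Using exponentiation by squaring, this requires 4 multiplications. The key idea: if the exponent is even, square the half-power; if odd, multiply by the base once.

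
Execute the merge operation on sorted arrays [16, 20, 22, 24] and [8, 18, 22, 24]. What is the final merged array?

Merging process:

Compare 16 vs 8: take 8 from right. Merged: [8]
Compare 16 vs 18: take 16 from left. Merged: [8, 16]
Compare 20 vs 18: take 18 from right. Merged: [8, 16, 18]
Compare 20 vs 22: take 20 from left. Merged: [8, 16, 18, 20]
Compare 22 vs 22: take 22 from left. Merged: [8, 16, 18, 20, 22]
Compare 24 vs 22: take 22 from right. Merged: [8, 16, 18, 20, 22, 22]
Compare 24 vs 24: take 24 from left. Merged: [8, 16, 18, 20, 22, 22, 24]
Append remaining from right: [24]. Merged: [8, 16, 18, 20, 22, 22, 24, 24]

Final merged array: [8, 16, 18, 20, 22, 22, 24, 24]
Total comparisons: 7

The merged array is [8, 16, 18, 20, 22, 22, 24, 24], requiring 7 comparisons. The merge step runs in O(n) time where n is the total number of elements.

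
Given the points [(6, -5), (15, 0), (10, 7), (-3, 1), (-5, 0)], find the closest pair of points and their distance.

Computing all pairwise distances among 5 points:

d((6, -5), (15, 0)) = 10.2956
d((6, -5), (10, 7)) = 12.6491
d((6, -5), (-3, 1)) = 10.8167
d((6, -5), (-5, 0)) = 12.083
d((15, 0), (10, 7)) = 8.6023
d((15, 0), (-3, 1)) = 18.0278
d((15, 0), (-5, 0)) = 20.0
d((10, 7), (-3, 1)) = 14.3178
d((10, 7), (-5, 0)) = 16.5529
d((-3, 1), (-5, 0)) = 2.2361 <-- minimum

Closest pair: (-3, 1) and (-5, 0) with distance 2.2361

The closest pair is (-3, 1) and (-5, 0) with Euclidean distance 2.2361. For 5 points, brute-force pairwise comparison is shown above. For large n, the divide-and-conquer algorithm (sort by x, recurse on halves, check the dividing strip) achieves O(n log n).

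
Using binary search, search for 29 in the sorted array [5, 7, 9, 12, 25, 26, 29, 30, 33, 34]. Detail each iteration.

Binary search for 29 in [5, 7, 9, 12, 25, 26, 29, 30, 33, 34]:

lo=0, hi=9, mid=4, arr[mid]=25 -> 25 < 29, search right half
lo=5, hi=9, mid=7, arr[mid]=30 -> 30 > 29, search left half
lo=5, hi=6, mid=5, arr[mid]=26 -> 26 < 29, search right half
lo=6, hi=6, mid=6, arr[mid]=29 -> Found target at index 6!

Binary search finds 29 at index 6 after 4 comparisons. The search repeatedly halves the search space by comparing with the middle element.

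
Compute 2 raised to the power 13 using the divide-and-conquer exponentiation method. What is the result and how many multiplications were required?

Computing 2^13 by squaring (build up from 2^1; each line after the first costs one multiplication):

2^1 = 2
2^2 = (2^1)^2 = 2^2 = 4
2^3 = 2 * 2^2 = 2 * 4 = 8
2^6 = (2^3)^2 = 8^2 = 64
2^12 = (2^6)^2 = 64^2 = 4096
2^13 = 2 * 2^12 = 2 * 4096 = 8192

Result: 8192
Multiplications needed: 5 (5 lines after 2^1)

2^13 = 8192. Using exponentiation by squaring, this requires 5 multiplications. The key idea: if the exponent is even, square the half-power; if odd, multiply by the base once.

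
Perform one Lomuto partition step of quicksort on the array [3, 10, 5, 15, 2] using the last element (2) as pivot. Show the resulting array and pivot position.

Lomuto partition with pivot = 2:

Initial array: [3, 10, 5, 15, 2]

arr[0]=3 > 2: no swap
arr[1]=10 > 2: no swap
arr[2]=5 > 2: no swap
arr[3]=15 > 2: no swap

Place pivot at position 0: [2, 10, 5, 15, 3]
Pivot position: 0

After partitioning with pivot 2, the array becomes [2, 10, 5, 15, 3]. The pivot is placed at index 0. All elements to the left of the pivot are <= 2, and all elements to the right are > 2.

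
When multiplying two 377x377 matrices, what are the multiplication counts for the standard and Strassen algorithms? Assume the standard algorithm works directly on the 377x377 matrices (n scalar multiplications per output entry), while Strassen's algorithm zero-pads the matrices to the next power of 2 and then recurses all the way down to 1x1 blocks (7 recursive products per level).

Matrix multiplication for 377x377 matrices:

Strassen's algorithm requires power-of-2 dimensions. Pad 377x377 to 512x512 (next power of 2).

Standard algorithm: 377^3 = 53582633 multiplications
Strassen's algorithm: 7^(log2(512)) = 7^9 = 40353607 multiplications
Savings: 53582633 - 40353607 = 13229026 multiplications

Standard: 53582633 multiplications (377^3). Strassen: 40353607 multiplications (7^9, after padding to 512x512). Strassen reduces 8 recursive multiplications to 7 at each level.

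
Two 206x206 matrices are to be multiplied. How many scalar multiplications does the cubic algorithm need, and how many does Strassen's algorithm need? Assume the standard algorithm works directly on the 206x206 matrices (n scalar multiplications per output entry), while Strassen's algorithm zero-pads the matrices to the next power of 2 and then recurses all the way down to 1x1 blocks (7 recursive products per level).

Matrix multiplication for 206x206 matrices:

Strassen's algorithm requires power-of-2 dimensions. Pad 206x206 to 256x256 (next power of 2).

Standard algorithm: 206^3 = 8741816 multiplications
Strassen's algorithm: 7^(log2(256)) = 7^8 = 5764801 multiplications
Savings: 8741816 - 5764801 = 2977015 multiplications

Standard: 8741816 multiplications (206^3). Strassen: 5764801 multiplications (7^8, after padding to 256x256). Strassen reduces 8 recursive multiplications to 7 at each level.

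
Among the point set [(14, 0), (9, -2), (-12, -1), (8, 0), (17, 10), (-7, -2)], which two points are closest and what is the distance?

Computing all pairwise distances among 6 points:

d((14, 0), (9, -2)) = 5.3852
d((14, 0), (-12, -1)) = 26.0192
d((14, 0), (8, 0)) = 6.0
d((14, 0), (17, 10)) = 10.4403
d((14, 0), (-7, -2)) = 21.095
d((9, -2), (-12, -1)) = 21.0238
d((9, -2), (8, 0)) = 2.2361 <-- minimum
d((9, -2), (17, 10)) = 14.4222
d((9, -2), (-7, -2)) = 16.0
d((-12, -1), (8, 0)) = 20.025
d((-12, -1), (17, 10)) = 31.0161
d((-12, -1), (-7, -2)) = 5.099
d((8, 0), (17, 10)) = 13.4536
d((8, 0), (-7, -2)) = 15.1327
d((17, 10), (-7, -2)) = 26.8328

Closest pair: (9, -2) and (8, 0) with distance 2.2361

The closest pair is (9, -2) and (8, 0) with Euclidean distance 2.2361. For 6 points, brute-force pairwise comparison is shown above. For large n, the divide-and-conquer algorithm (sort by x, recurse on halves, check the dividing strip) achieves O(n log n).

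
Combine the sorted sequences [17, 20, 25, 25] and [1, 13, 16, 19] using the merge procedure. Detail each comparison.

Merging process:

Compare 17 vs 1: take 1 from right. Merged: [1]
Compare 17 vs 13: take 13 from right. Merged: [1, 13]
Compare 17 vs 16: take 16 from right. Merged: [1, 13, 16]
Compare 17 vs 19: take 17 from left. Merged: [1, 13, 16, 17]
Compare 20 vs 19: take 19 from right. Merged: [1, 13, 16, 17, 19]
Append remaining from left: [20, 25, 25]. Merged: [1, 13, 16, 17, 19, 20, 25, 25]

Final merged array: [1, 13, 16, 17, 19, 20, 25, 25]
Total comparisons: 5

The merged array is [1, 13, 16, 17, 19, 20, 25, 25], requiring 5 comparisons. The merge step runs in O(n) time where n is the total number of elements.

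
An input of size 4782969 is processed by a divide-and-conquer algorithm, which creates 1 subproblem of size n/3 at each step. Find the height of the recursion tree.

For divide and conquer with division factor 3:

Problem sizes at each level:
Level 0: 4782969
Level 1: 1594323
Level 2: 531441
Level 3: 177147
Level 4: 59049
Level 5: 19683
Level 6: 6561
Level 7: 2187
Level 8: 729
Level 9: 243
Level 10: 81
Level 11: 27
Level 12: 9
Level 13: 3
Level 14: 1

The root is level 0 and the size-1 base case is level 14 (the tree spans levels 0 through 14, i.e. 15 levels counting the root), so the depth is the number of divisions: log_3(4782969) = 14

The recursion tree depth is log_3(4782969) = 14. At each level, the problem size is divided by 3, so it takes 14 divisions to reduce to a base case of size 1. The algorithm makes 1 recursive call at each level.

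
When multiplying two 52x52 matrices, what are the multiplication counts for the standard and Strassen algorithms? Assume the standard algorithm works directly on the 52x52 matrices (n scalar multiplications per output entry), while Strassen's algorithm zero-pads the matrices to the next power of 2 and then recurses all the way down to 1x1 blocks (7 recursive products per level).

Matrix multiplication for 52x52 matrices:

Strassen's algorithm requires power-of-2 dimensions. Pad 52x52 to 64x64 (next power of 2).

Standard algorithm: 52^3 = 140608 multiplications
Strassen's algorithm: 7^(log2(64)) = 7^6 = 117649 multiplications
Savings: 140608 - 117649 = 22959 multiplications

Standard: 140608 multiplications (52^3). Strassen: 117649 multiplications (7^6, after padding to 64x64). Strassen reduces 8 recursive multiplications to 7 at each level.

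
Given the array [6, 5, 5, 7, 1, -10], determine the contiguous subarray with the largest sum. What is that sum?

Using Kadane's algorithm on [6, 5, 5, 7, 1, -10]:

Scanning through the array:
Position 1 (value 5): max_ending_here = 11, max_so_far = 11
Position 2 (value 5): max_ending_here = 16, max_so_far = 16
Position 3 (value 7): max_ending_here = 23, max_so_far = 23
Position 4 (value 1): max_ending_here = 24, max_so_far = 24
Position 5 (value -10): max_ending_here = 14, max_so_far = 24

Maximum subarray: [6, 5, 5, 7, 1]
Maximum sum: 24

The maximum subarray is [6, 5, 5, 7, 1] with sum 24. This subarray runs from index 0 to index 4.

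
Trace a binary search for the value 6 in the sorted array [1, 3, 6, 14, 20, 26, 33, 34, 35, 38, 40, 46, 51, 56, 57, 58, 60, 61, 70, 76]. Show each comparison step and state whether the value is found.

Binary search for 6 in [1, 3, 6, 14, 20, 26, 33, 34, 35, 38, 40, 46, 51, 56, 57, 58, 60, 61, 70, 76]:

lo=0, hi=19, mid=9, arr[mid]=38 -> 38 > 6, search left half
lo=0, hi=8, mid=4, arr[mid]=20 -> 20 > 6, search left half
lo=0, hi=3, mid=1, arr[mid]=3 -> 3 < 6, search right half
lo=2, hi=3, mid=2, arr[mid]=6 -> Found target at index 2!

Binary search finds 6 at index 2 after 4 comparisons. The search repeatedly halves the search space by comparing with the middle element.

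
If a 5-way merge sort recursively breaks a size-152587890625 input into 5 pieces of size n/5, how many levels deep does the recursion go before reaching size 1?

For divide and conquer with division factor 5:

Problem sizes at each level:
Level 0: 152587890625
Level 1: 30517578125
Level 2: 6103515625
Level 3: 1220703125
Level 4: 244140625
Level 5: 48828125
Level 6: 9765625
Level 7: 1953125
Level 8: 390625
Level 9: 78125
Level 10: 15625
Level 11: 3125
Level 12: 625
Level 13: 125
Level 14: 25
Level 15: 5
Level 16: 1

The root is level 0 and the size-1 base case is level 16 (the tree spans levels 0 through 16, i.e. 17 levels counting the root), so the depth is the number of divisions: log_5(152587890625) = 16

The recursion tree depth is log_5(152587890625) = 16. At each level, the problem size is divided by 5, so it takes 16 divisions to reduce to a base case of size 1. The algorithm makes 5 recursive calls at each level.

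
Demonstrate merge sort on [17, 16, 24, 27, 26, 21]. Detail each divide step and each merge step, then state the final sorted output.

Merge sort trace:

Split: [17, 16, 24, 27, 26, 21] -> [17, 16, 24] and [27, 26, 21]
  Split: [17, 16, 24] -> [17] and [16, 24]
    Split: [16, 24] -> [16] and [24]
    Merge: [16] + [24] -> [16, 24]
  Merge: [17] + [16, 24] -> [16, 17, 24]
  Split: [27, 26, 21] -> [27] and [26, 21]
    Split: [26, 21] -> [26] and [21]
    Merge: [26] + [21] -> [21, 26]
  Merge: [27] + [21, 26] -> [21, 26, 27]
Merge: [16, 17, 24] + [21, 26, 27] -> [16, 17, 21, 24, 26, 27]

Final sorted array: [16, 17, 21, 24, 26, 27]

The merge sort proceeds by recursively splitting the array and merging sorted halves.
After all merges, the sorted array is [16, 17, 21, 24, 26, 27].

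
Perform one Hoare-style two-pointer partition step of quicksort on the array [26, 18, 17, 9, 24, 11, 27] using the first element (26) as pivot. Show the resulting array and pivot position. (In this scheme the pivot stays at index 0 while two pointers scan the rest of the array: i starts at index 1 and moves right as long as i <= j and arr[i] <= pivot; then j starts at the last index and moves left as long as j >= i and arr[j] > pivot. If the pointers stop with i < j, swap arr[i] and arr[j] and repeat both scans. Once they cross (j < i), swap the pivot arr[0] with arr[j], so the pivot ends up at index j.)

Hoare-style two-pointer partition with pivot = 26:

Initial array: [26, 18, 17, 9, 24, 11, 27]

Pointers start at i = 1, j = 6.
i ends at 6, j ends at 5: the pointers have crossed (j < i), so scanning stops.

Swap pivot arr[0] with arr[5] to place pivot at position 5: [11, 18, 17, 9, 24, 26, 27]
Pivot position: 5

After partitioning with pivot 26, the array becomes [11, 18, 17, 9, 24, 26, 27]. The pivot is placed at index 5. All elements to the left of the pivot are <= 26, and all elements to the right are > 26.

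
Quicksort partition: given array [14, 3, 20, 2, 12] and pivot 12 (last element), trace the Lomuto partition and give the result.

Lomuto partition with pivot = 12:

Initial array: [14, 3, 20, 2, 12]

arr[0]=14 > 12: no swap
arr[1]=3 <= 12: swap with position 0, array becomes [3, 14, 20, 2, 12]
arr[2]=20 > 12: no swap
arr[3]=2 <= 12: swap with position 1, array becomes [3, 2, 20, 14, 12]

Place pivot at position 2: [3, 2, 12, 14, 20]
Pivot position: 2

After partitioning with pivot 12, the array becomes [3, 2, 12, 14, 20]. The pivot is placed at index 2. All elements to the left of the pivot are <= 12, and all elements to the right are > 12.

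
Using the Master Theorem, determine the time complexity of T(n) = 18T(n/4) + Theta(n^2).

Master Theorem for T(n) = 18T(n/4) + O(n^2):

a = 18, b = 4, c = 2
log_b(a) = log_4(18) = 2.0850

Case 1: c = 2 < log_4(18) = 2.0850
T(n) = O(n^(log_4 18))

For T(n) = 18T(n/4) + O(n^2): log_4(18) = 2.0850. This is Case 1 of the Master Theorem (c < log_b(a), work dominated by leaves), giving O(n^(log_4 18)).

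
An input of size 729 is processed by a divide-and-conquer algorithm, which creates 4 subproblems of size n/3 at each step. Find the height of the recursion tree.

For divide and conquer with division factor 3:

Problem sizes at each level:
Level 0: 729
Level 1: 243
Level 2: 81
Level 3: 27
Level 4: 9
Level 5: 3
Level 6: 1

The root is level 0 and the size-1 base case is level 6 (the tree spans levels 0 through 6, i.e. 7 levels counting the root), so the depth is the number of divisions: log_3(729) = 6

The recursion tree depth is log_3(729) = 6. At each level, the problem size is divided by 3, so it takes 6 divisions to reduce to a base case of size 1. The algorithm makes 4 recursive calls at each level.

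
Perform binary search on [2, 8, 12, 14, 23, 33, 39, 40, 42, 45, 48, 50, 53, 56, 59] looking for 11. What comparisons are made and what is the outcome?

Binary search for 11 in [2, 8, 12, 14, 23, 33, 39, 40, 42, 45, 48, 50, 53, 56, 59]:

lo=0, hi=14, mid=7, arr[mid]=40 -> 40 > 11, search left half
lo=0, hi=6, mid=3, arr[mid]=14 -> 14 > 11, search left half
lo=0, hi=2, mid=1, arr[mid]=8 -> 8 < 11, search right half
lo=2, hi=2, mid=2, arr[mid]=12 -> 12 > 11, search left half
lo=2 > hi=1, target 11 not found

Binary search determines that 11 is not in the array after 4 comparisons. The search space was exhausted without finding the target.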